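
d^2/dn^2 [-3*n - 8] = 0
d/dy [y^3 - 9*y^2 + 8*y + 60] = 3*y^2 - 18*y + 8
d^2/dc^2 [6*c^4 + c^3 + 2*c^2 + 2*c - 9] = 72*c^2 + 6*c + 4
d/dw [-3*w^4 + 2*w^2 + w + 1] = -12*w^3 + 4*w + 1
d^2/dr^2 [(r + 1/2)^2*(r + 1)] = 6*r + 4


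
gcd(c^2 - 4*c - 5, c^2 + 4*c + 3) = c + 1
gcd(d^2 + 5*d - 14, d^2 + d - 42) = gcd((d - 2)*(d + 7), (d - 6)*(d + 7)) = d + 7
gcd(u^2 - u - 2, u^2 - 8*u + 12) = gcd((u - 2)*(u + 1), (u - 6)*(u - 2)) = u - 2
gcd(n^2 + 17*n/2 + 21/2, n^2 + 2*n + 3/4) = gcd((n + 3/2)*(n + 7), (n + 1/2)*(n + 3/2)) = n + 3/2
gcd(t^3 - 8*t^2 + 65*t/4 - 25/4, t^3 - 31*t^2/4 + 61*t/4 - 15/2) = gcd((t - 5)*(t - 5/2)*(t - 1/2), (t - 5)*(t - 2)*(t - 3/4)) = t - 5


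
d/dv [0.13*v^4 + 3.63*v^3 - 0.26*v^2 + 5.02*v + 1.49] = 0.52*v^3 + 10.89*v^2 - 0.52*v + 5.02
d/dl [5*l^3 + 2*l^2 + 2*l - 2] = 15*l^2 + 4*l + 2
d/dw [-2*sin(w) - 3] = -2*cos(w)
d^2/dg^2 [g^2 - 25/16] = 2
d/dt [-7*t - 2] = -7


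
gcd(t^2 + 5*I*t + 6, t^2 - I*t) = t - I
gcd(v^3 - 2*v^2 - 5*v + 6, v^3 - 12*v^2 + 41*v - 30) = v - 1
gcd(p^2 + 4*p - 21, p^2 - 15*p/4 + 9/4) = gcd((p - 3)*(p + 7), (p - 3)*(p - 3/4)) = p - 3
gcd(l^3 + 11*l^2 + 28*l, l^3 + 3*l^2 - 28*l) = l^2 + 7*l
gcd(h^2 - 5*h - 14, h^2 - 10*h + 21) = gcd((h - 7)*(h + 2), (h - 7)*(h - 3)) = h - 7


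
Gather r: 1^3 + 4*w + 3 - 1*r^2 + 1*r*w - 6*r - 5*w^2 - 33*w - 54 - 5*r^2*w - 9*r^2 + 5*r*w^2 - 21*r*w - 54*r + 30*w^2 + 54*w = r^2*(-5*w - 10) + r*(5*w^2 - 20*w - 60) + 25*w^2 + 25*w - 50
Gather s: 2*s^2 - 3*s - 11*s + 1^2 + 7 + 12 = 2*s^2 - 14*s + 20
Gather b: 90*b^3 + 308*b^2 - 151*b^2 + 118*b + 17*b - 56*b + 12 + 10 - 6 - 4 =90*b^3 + 157*b^2 + 79*b + 12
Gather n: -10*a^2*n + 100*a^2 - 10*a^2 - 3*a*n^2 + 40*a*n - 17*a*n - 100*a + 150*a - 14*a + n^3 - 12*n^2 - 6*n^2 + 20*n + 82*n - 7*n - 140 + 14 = 90*a^2 + 36*a + n^3 + n^2*(-3*a - 18) + n*(-10*a^2 + 23*a + 95) - 126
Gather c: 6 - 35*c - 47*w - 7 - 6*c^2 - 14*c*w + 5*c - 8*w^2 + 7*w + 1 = -6*c^2 + c*(-14*w - 30) - 8*w^2 - 40*w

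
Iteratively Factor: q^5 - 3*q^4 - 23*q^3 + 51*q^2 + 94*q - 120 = (q - 1)*(q^4 - 2*q^3 - 25*q^2 + 26*q + 120) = (q - 1)*(q + 2)*(q^3 - 4*q^2 - 17*q + 60) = (q - 3)*(q - 1)*(q + 2)*(q^2 - q - 20) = (q - 5)*(q - 3)*(q - 1)*(q + 2)*(q + 4)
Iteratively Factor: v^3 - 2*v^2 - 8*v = (v + 2)*(v^2 - 4*v) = (v - 4)*(v + 2)*(v)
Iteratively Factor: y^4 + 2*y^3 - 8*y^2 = (y)*(y^3 + 2*y^2 - 8*y) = y*(y - 2)*(y^2 + 4*y) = y*(y - 2)*(y + 4)*(y)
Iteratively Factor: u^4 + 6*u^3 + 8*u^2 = (u)*(u^3 + 6*u^2 + 8*u) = u*(u + 4)*(u^2 + 2*u) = u*(u + 2)*(u + 4)*(u)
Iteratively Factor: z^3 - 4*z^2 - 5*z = (z - 5)*(z^2 + z) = z*(z - 5)*(z + 1)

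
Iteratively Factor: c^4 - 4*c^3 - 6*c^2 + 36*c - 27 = (c - 3)*(c^3 - c^2 - 9*c + 9) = (c - 3)^2*(c^2 + 2*c - 3) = (c - 3)^2*(c + 3)*(c - 1)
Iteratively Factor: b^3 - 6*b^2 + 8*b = (b - 4)*(b^2 - 2*b) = (b - 4)*(b - 2)*(b)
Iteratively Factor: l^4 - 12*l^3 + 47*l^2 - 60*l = (l - 5)*(l^3 - 7*l^2 + 12*l) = (l - 5)*(l - 3)*(l^2 - 4*l) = (l - 5)*(l - 4)*(l - 3)*(l)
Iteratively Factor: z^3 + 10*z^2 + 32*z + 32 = (z + 2)*(z^2 + 8*z + 16) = (z + 2)*(z + 4)*(z + 4)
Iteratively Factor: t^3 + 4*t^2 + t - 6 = (t + 2)*(t^2 + 2*t - 3) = (t + 2)*(t + 3)*(t - 1)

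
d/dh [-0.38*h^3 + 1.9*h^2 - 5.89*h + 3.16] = -1.14*h^2 + 3.8*h - 5.89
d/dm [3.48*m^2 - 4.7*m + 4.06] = 6.96*m - 4.7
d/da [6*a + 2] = 6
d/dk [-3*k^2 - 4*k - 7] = -6*k - 4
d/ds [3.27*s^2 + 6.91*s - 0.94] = 6.54*s + 6.91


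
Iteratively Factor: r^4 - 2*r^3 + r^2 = (r)*(r^3 - 2*r^2 + r) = r*(r - 1)*(r^2 - r) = r*(r - 1)^2*(r)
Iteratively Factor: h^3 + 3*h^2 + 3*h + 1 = (h + 1)*(h^2 + 2*h + 1) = (h + 1)^2*(h + 1)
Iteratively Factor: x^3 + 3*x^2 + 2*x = (x + 2)*(x^2 + x) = (x + 1)*(x + 2)*(x)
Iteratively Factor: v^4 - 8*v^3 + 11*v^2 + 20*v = (v - 4)*(v^3 - 4*v^2 - 5*v) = (v - 4)*(v + 1)*(v^2 - 5*v) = v*(v - 4)*(v + 1)*(v - 5)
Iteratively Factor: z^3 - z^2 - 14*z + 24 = (z - 3)*(z^2 + 2*z - 8) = (z - 3)*(z + 4)*(z - 2)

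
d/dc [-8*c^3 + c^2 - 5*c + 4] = -24*c^2 + 2*c - 5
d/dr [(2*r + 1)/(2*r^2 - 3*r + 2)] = (-4*r^2 - 4*r + 7)/(4*r^4 - 12*r^3 + 17*r^2 - 12*r + 4)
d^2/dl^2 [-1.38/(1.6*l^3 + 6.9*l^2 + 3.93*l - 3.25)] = ((13.248*l + 19.044)*(1.6*l^3 + 6.9*l^2 + 3.93*l - 3.25) - 1.38*(4.8*l^2 + 13.8*l + 3.93)*(9.6*l^2 + 27.6*l + 7.86))/(1.6*l^3 + 6.9*l^2 + 3.93*l - 3.25)^3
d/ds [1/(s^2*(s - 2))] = (4 - 3*s)/(s^3*(s^2 - 4*s + 4))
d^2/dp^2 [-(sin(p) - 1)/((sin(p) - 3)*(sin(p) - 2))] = (sin(p)^5 + sin(p)^4 - 23*sin(p)^3 + 35*sin(p)^2 + 12*sin(p) - 22)/((sin(p) - 3)^3*(sin(p) - 2)^3)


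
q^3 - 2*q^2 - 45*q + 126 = (q - 6)*(q - 3)*(q + 7)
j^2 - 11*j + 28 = (j - 7)*(j - 4)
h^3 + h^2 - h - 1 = (h - 1)*(h + 1)^2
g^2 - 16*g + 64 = (g - 8)^2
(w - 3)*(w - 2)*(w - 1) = w^3 - 6*w^2 + 11*w - 6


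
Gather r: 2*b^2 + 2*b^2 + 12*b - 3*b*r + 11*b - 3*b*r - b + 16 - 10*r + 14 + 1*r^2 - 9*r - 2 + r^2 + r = 4*b^2 + 22*b + 2*r^2 + r*(-6*b - 18) + 28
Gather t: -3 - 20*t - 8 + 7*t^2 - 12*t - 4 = 7*t^2 - 32*t - 15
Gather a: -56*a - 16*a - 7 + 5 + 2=-72*a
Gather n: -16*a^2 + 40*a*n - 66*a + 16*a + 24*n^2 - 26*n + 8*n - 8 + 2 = -16*a^2 - 50*a + 24*n^2 + n*(40*a - 18) - 6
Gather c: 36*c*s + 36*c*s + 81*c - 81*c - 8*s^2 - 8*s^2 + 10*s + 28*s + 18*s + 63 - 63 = 72*c*s - 16*s^2 + 56*s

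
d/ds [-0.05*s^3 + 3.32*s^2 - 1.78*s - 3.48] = -0.15*s^2 + 6.64*s - 1.78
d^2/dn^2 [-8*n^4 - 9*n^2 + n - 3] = -96*n^2 - 18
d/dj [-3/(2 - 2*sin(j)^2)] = -3*sin(j)/cos(j)^3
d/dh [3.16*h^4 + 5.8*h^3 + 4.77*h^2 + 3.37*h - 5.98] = 12.64*h^3 + 17.4*h^2 + 9.54*h + 3.37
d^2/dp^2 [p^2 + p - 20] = 2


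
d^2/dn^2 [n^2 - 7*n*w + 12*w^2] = 2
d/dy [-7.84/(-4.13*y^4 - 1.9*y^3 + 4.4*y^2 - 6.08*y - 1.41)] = (-129.5168*y^3 - 44.688*y^2 + 68.992*y - 47.6672)/(4.13*y^4 + 1.9*y^3 - 4.4*y^2 + 6.08*y + 1.41)^2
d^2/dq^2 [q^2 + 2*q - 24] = 2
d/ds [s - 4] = 1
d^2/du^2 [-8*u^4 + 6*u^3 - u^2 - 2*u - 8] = -96*u^2 + 36*u - 2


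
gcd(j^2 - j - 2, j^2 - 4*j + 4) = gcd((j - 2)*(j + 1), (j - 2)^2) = j - 2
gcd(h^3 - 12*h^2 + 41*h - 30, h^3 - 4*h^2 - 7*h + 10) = h^2 - 6*h + 5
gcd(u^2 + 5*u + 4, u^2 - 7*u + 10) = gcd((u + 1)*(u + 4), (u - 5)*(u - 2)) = 1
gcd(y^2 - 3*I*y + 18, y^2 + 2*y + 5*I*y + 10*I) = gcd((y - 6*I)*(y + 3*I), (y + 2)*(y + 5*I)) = 1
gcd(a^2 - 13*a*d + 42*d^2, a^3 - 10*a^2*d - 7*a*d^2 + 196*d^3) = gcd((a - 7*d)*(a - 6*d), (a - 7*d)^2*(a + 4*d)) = a - 7*d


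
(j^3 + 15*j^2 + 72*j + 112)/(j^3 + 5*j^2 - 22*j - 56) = (j^2 + 8*j + 16)/(j^2 - 2*j - 8)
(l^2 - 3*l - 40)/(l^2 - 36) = (l^2 - 3*l - 40)/(l^2 - 36)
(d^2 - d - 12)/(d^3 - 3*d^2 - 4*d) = (d + 3)/(d*(d + 1))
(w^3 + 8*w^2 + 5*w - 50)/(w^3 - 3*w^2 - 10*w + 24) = (w^2 + 10*w + 25)/(w^2 - w - 12)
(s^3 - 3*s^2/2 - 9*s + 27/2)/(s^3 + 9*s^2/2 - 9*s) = (s^2 - 9)/(s*(s + 6))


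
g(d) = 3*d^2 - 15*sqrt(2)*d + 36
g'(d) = 6*d - 15*sqrt(2)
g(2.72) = 0.50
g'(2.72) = -4.89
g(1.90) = 6.52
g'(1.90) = -9.81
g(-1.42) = 72.17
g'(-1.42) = -29.73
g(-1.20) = 65.78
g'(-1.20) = -28.41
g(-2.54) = 109.24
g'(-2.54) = -36.45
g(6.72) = 28.92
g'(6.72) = 19.11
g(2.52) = 1.59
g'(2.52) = -6.09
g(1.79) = 7.64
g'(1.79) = -10.47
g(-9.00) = 469.92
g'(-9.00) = -75.21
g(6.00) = 16.72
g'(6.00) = 14.79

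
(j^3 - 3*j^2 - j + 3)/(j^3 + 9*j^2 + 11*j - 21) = (j^2 - 2*j - 3)/(j^2 + 10*j + 21)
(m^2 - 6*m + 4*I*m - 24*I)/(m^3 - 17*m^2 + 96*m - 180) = (m + 4*I)/(m^2 - 11*m + 30)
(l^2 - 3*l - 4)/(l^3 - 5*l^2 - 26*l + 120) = (l + 1)/(l^2 - l - 30)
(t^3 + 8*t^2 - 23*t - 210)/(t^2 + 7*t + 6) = (t^2 + 2*t - 35)/(t + 1)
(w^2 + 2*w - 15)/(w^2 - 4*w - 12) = (-w^2 - 2*w + 15)/(-w^2 + 4*w + 12)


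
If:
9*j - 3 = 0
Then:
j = 1/3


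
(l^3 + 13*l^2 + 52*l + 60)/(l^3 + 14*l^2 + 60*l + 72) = (l + 5)/(l + 6)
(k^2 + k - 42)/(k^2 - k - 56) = (k - 6)/(k - 8)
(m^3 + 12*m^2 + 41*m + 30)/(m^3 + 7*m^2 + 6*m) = (m + 5)/m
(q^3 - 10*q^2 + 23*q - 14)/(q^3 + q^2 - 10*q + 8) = (q - 7)/(q + 4)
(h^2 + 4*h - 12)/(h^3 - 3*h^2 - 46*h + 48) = (h - 2)/(h^2 - 9*h + 8)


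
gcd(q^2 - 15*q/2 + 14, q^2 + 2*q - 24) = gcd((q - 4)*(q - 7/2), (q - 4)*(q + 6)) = q - 4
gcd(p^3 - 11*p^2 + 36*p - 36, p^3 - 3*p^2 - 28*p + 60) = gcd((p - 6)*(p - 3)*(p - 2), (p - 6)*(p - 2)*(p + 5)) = p^2 - 8*p + 12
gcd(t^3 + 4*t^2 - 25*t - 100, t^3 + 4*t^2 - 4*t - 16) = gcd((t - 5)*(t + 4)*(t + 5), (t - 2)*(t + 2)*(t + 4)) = t + 4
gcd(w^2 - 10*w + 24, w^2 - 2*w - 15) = 1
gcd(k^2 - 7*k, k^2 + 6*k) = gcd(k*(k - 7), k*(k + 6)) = k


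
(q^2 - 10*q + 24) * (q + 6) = q^3 - 4*q^2 - 36*q + 144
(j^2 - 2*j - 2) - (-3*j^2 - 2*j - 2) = 4*j^2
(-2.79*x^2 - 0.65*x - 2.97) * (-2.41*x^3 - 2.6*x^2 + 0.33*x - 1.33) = 6.7239*x^5 + 8.8205*x^4 + 7.927*x^3 + 11.2182*x^2 - 0.1156*x + 3.9501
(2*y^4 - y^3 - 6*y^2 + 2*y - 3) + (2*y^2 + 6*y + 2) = 2*y^4 - y^3 - 4*y^2 + 8*y - 1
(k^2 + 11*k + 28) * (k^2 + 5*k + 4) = k^4 + 16*k^3 + 87*k^2 + 184*k + 112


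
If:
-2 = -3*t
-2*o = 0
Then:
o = 0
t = 2/3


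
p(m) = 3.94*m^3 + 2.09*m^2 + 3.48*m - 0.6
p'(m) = 11.82*m^2 + 4.18*m + 3.48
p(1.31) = 16.40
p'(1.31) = 29.24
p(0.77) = 5.12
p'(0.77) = 13.71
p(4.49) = 413.80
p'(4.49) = 260.54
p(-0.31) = -1.60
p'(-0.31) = 3.32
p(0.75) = 4.85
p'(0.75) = 13.26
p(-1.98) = -29.88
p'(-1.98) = 41.54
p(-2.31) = -46.05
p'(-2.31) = 56.90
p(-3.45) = -149.52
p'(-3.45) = 129.75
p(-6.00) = -797.28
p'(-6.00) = 403.92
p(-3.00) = -98.61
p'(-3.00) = 97.32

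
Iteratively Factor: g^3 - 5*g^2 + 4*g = (g)*(g^2 - 5*g + 4) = g*(g - 4)*(g - 1)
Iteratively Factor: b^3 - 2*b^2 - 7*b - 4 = (b + 1)*(b^2 - 3*b - 4) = (b - 4)*(b + 1)*(b + 1)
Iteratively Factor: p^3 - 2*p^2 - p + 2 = (p + 1)*(p^2 - 3*p + 2) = (p - 2)*(p + 1)*(p - 1)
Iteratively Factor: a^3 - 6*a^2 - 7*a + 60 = (a + 3)*(a^2 - 9*a + 20) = (a - 4)*(a + 3)*(a - 5)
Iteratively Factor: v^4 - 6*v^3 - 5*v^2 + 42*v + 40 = (v - 5)*(v^3 - v^2 - 10*v - 8) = (v - 5)*(v - 4)*(v^2 + 3*v + 2) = (v - 5)*(v - 4)*(v + 1)*(v + 2)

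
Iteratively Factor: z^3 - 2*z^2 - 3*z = (z + 1)*(z^2 - 3*z) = z*(z + 1)*(z - 3)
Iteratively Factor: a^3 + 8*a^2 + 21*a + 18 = (a + 3)*(a^2 + 5*a + 6) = (a + 3)^2*(a + 2)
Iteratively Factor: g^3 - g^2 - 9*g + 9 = (g + 3)*(g^2 - 4*g + 3) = (g - 1)*(g + 3)*(g - 3)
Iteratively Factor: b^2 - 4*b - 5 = (b + 1)*(b - 5)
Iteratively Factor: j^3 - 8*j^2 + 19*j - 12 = (j - 1)*(j^2 - 7*j + 12) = (j - 3)*(j - 1)*(j - 4)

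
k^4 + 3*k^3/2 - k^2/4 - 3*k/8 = k*(k - 1/2)*(k + 1/2)*(k + 3/2)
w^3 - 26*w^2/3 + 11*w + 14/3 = (w - 7)*(w - 2)*(w + 1/3)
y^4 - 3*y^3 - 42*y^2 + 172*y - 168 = (y - 6)*(y - 2)^2*(y + 7)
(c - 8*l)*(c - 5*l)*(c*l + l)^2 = c^4*l^2 - 13*c^3*l^3 + 2*c^3*l^2 + 40*c^2*l^4 - 26*c^2*l^3 + c^2*l^2 + 80*c*l^4 - 13*c*l^3 + 40*l^4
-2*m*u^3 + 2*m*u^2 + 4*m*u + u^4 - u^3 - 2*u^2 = u*(-2*m + u)*(u - 2)*(u + 1)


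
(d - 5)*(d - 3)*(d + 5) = d^3 - 3*d^2 - 25*d + 75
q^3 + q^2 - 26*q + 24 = (q - 4)*(q - 1)*(q + 6)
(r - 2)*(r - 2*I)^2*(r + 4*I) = r^4 - 2*r^3 + 12*r^2 - 24*r - 16*I*r + 32*I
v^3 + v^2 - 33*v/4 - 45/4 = (v - 3)*(v + 3/2)*(v + 5/2)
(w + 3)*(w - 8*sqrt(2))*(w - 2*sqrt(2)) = w^3 - 10*sqrt(2)*w^2 + 3*w^2 - 30*sqrt(2)*w + 32*w + 96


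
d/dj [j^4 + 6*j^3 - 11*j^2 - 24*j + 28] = 4*j^3 + 18*j^2 - 22*j - 24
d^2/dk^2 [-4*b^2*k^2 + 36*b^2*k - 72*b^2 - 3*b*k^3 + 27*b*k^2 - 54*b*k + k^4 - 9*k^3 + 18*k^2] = -8*b^2 - 18*b*k + 54*b + 12*k^2 - 54*k + 36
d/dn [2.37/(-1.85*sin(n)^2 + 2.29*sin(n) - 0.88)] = (8.769*sin(n) - 5.4273)*cos(n)/(1.85*sin(n)^2 - 2.29*sin(n) + 0.88)^2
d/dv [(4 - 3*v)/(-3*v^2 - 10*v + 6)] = (-9*v^2 + 24*v + 22)/(9*v^4 + 60*v^3 + 64*v^2 - 120*v + 36)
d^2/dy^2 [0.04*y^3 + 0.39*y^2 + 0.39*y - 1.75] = 0.24*y + 0.78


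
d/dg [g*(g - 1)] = 2*g - 1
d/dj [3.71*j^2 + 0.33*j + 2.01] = 7.42*j + 0.33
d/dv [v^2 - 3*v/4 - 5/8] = 2*v - 3/4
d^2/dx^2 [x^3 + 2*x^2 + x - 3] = 6*x + 4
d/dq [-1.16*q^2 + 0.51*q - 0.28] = 0.51 - 2.32*q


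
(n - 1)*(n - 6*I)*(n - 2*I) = n^3 - n^2 - 8*I*n^2 - 12*n + 8*I*n + 12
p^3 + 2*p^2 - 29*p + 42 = (p - 3)*(p - 2)*(p + 7)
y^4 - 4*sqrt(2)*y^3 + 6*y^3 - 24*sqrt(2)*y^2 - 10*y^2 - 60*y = y*(y + 6)*(y - 5*sqrt(2))*(y + sqrt(2))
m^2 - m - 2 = (m - 2)*(m + 1)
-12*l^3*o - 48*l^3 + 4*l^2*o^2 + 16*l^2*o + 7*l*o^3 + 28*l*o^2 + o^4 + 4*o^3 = (-l + o)*(2*l + o)*(6*l + o)*(o + 4)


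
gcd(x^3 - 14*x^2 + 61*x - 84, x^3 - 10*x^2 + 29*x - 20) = x - 4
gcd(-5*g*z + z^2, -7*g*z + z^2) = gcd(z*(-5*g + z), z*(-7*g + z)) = z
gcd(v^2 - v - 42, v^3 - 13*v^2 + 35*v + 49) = v - 7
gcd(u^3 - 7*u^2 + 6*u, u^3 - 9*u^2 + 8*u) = u^2 - u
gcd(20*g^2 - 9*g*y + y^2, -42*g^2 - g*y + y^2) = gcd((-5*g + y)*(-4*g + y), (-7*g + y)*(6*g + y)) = 1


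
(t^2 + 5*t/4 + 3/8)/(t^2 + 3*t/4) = (t + 1/2)/t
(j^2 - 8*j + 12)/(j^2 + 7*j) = (j^2 - 8*j + 12)/(j*(j + 7))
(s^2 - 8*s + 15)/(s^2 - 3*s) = (s - 5)/s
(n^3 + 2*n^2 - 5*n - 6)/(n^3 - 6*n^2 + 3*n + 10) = (n + 3)/(n - 5)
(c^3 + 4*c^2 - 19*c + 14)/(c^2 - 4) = (c^2 + 6*c - 7)/(c + 2)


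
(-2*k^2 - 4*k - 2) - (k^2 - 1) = -3*k^2 - 4*k - 1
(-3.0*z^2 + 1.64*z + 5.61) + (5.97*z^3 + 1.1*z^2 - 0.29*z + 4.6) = 5.97*z^3 - 1.9*z^2 + 1.35*z + 10.21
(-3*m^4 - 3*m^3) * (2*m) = -6*m^5 - 6*m^4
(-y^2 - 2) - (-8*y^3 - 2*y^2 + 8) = 8*y^3 + y^2 - 10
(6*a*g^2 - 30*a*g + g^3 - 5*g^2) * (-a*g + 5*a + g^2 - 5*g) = -6*a^2*g^3 + 60*a^2*g^2 - 150*a^2*g + 5*a*g^4 - 50*a*g^3 + 125*a*g^2 + g^5 - 10*g^4 + 25*g^3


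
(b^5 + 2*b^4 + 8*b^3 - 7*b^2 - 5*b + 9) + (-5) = b^5 + 2*b^4 + 8*b^3 - 7*b^2 - 5*b + 4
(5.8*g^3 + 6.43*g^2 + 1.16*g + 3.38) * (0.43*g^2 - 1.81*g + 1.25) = 2.494*g^5 - 7.7331*g^4 - 3.8895*g^3 + 7.3913*g^2 - 4.6678*g + 4.225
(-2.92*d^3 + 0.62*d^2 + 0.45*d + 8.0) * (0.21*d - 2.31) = -0.6132*d^4 + 6.8754*d^3 - 1.3377*d^2 + 0.6405*d - 18.48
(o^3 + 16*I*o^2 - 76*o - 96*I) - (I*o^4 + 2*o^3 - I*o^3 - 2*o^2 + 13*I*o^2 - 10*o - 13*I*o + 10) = -I*o^4 - o^3 + I*o^3 + 2*o^2 + 3*I*o^2 - 66*o + 13*I*o - 10 - 96*I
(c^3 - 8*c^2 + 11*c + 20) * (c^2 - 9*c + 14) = c^5 - 17*c^4 + 97*c^3 - 191*c^2 - 26*c + 280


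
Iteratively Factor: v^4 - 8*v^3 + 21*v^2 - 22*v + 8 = (v - 1)*(v^3 - 7*v^2 + 14*v - 8) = (v - 4)*(v - 1)*(v^2 - 3*v + 2) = (v - 4)*(v - 1)^2*(v - 2)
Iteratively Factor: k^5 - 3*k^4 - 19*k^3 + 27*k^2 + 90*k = (k + 2)*(k^4 - 5*k^3 - 9*k^2 + 45*k) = (k - 5)*(k + 2)*(k^3 - 9*k) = (k - 5)*(k - 3)*(k + 2)*(k^2 + 3*k) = k*(k - 5)*(k - 3)*(k + 2)*(k + 3)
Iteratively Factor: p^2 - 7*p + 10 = (p - 2)*(p - 5)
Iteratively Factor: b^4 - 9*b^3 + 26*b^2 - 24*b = (b)*(b^3 - 9*b^2 + 26*b - 24) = b*(b - 2)*(b^2 - 7*b + 12) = b*(b - 4)*(b - 2)*(b - 3)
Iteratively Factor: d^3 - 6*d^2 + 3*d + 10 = (d - 2)*(d^2 - 4*d - 5) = (d - 2)*(d + 1)*(d - 5)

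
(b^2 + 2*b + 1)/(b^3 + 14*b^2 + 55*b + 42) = (b + 1)/(b^2 + 13*b + 42)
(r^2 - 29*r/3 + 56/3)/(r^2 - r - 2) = (-r^2 + 29*r/3 - 56/3)/(-r^2 + r + 2)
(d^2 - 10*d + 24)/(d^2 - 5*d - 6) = (d - 4)/(d + 1)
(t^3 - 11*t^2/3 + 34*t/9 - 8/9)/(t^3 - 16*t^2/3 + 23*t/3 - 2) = (t - 4/3)/(t - 3)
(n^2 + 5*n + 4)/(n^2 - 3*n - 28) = (n + 1)/(n - 7)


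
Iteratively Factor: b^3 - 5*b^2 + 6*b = (b - 2)*(b^2 - 3*b) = (b - 3)*(b - 2)*(b)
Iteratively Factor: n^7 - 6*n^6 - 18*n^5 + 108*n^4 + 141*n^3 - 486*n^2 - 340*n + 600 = (n + 2)*(n^6 - 8*n^5 - 2*n^4 + 112*n^3 - 83*n^2 - 320*n + 300) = (n - 2)*(n + 2)*(n^5 - 6*n^4 - 14*n^3 + 84*n^2 + 85*n - 150) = (n - 2)*(n + 2)^2*(n^4 - 8*n^3 + 2*n^2 + 80*n - 75) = (n - 5)*(n - 2)*(n + 2)^2*(n^3 - 3*n^2 - 13*n + 15) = (n - 5)*(n - 2)*(n + 2)^2*(n + 3)*(n^2 - 6*n + 5) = (n - 5)^2*(n - 2)*(n + 2)^2*(n + 3)*(n - 1)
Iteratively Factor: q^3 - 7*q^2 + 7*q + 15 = (q + 1)*(q^2 - 8*q + 15) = (q - 5)*(q + 1)*(q - 3)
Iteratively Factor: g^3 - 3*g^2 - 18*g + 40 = (g - 5)*(g^2 + 2*g - 8) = (g - 5)*(g + 4)*(g - 2)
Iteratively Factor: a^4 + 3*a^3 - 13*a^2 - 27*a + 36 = (a - 1)*(a^3 + 4*a^2 - 9*a - 36) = (a - 3)*(a - 1)*(a^2 + 7*a + 12) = (a - 3)*(a - 1)*(a + 3)*(a + 4)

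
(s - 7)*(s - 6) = s^2 - 13*s + 42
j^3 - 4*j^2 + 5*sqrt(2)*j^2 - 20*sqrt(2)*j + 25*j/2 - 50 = (j - 4)*(j + 5*sqrt(2)/2)^2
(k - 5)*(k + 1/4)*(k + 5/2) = k^3 - 9*k^2/4 - 105*k/8 - 25/8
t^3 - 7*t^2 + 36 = (t - 6)*(t - 3)*(t + 2)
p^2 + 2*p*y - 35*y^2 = (p - 5*y)*(p + 7*y)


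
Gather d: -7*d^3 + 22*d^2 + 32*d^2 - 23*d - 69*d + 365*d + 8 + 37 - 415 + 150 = -7*d^3 + 54*d^2 + 273*d - 220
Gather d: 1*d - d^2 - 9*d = -d^2 - 8*d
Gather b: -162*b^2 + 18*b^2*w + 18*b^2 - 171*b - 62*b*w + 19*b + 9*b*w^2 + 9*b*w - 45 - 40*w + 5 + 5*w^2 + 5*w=b^2*(18*w - 144) + b*(9*w^2 - 53*w - 152) + 5*w^2 - 35*w - 40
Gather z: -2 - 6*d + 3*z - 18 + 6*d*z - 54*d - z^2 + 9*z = -60*d - z^2 + z*(6*d + 12) - 20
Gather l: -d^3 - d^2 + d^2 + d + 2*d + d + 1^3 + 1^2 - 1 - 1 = -d^3 + 4*d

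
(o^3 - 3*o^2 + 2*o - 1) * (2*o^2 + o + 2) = 2*o^5 - 5*o^4 + 3*o^3 - 6*o^2 + 3*o - 2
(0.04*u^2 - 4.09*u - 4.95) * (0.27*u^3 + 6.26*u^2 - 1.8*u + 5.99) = 0.0108*u^5 - 0.8539*u^4 - 27.0119*u^3 - 23.3854*u^2 - 15.5891*u - 29.6505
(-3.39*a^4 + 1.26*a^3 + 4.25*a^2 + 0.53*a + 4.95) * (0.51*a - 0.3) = -1.7289*a^5 + 1.6596*a^4 + 1.7895*a^3 - 1.0047*a^2 + 2.3655*a - 1.485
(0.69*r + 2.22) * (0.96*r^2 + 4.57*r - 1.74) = 0.6624*r^3 + 5.2845*r^2 + 8.9448*r - 3.8628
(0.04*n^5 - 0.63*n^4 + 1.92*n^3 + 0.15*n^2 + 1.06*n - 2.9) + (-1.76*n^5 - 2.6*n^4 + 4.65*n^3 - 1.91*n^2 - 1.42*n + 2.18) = -1.72*n^5 - 3.23*n^4 + 6.57*n^3 - 1.76*n^2 - 0.36*n - 0.72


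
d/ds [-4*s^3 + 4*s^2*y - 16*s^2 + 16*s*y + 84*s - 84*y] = -12*s^2 + 8*s*y - 32*s + 16*y + 84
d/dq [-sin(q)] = -cos(q)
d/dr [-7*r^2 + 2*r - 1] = 2 - 14*r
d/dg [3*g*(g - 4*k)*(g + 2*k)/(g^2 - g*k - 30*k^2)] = 3*(g^4 - 2*g^3*k - 80*g^2*k^2 + 120*g*k^3 + 240*k^4)/(g^4 - 2*g^3*k - 59*g^2*k^2 + 60*g*k^3 + 900*k^4)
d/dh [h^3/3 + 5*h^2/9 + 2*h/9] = h^2 + 10*h/9 + 2/9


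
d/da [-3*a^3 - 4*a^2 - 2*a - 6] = -9*a^2 - 8*a - 2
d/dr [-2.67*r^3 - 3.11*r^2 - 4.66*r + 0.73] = -8.01*r^2 - 6.22*r - 4.66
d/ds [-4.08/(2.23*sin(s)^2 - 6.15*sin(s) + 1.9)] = (18.1968*sin(s) - 25.092)*cos(s)/(2.23*sin(s)^2 - 6.15*sin(s) + 1.9)^2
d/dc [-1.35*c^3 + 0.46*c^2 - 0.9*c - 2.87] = -4.05*c^2 + 0.92*c - 0.9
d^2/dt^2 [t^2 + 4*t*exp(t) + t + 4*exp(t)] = 4*t*exp(t) + 12*exp(t) + 2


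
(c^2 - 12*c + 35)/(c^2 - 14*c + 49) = (c - 5)/(c - 7)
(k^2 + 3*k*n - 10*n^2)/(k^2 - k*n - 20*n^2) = (-k^2 - 3*k*n + 10*n^2)/(-k^2 + k*n + 20*n^2)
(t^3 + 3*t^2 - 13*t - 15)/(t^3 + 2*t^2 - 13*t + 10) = (t^2 - 2*t - 3)/(t^2 - 3*t + 2)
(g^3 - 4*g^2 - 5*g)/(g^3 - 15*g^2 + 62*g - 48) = g*(g^2 - 4*g - 5)/(g^3 - 15*g^2 + 62*g - 48)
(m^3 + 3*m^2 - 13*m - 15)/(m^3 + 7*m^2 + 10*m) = (m^2 - 2*m - 3)/(m*(m + 2))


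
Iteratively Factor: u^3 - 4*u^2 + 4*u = (u - 2)*(u^2 - 2*u) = u*(u - 2)*(u - 2)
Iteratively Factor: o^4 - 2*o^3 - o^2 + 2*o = (o)*(o^3 - 2*o^2 - o + 2) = o*(o + 1)*(o^2 - 3*o + 2) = o*(o - 2)*(o + 1)*(o - 1)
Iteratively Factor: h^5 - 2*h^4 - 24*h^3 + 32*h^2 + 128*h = (h - 4)*(h^4 + 2*h^3 - 16*h^2 - 32*h) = (h - 4)*(h + 2)*(h^3 - 16*h) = (h - 4)^2*(h + 2)*(h^2 + 4*h) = h*(h - 4)^2*(h + 2)*(h + 4)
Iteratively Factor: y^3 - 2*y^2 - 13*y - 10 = (y + 1)*(y^2 - 3*y - 10) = (y + 1)*(y + 2)*(y - 5)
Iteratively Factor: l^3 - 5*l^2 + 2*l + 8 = (l - 2)*(l^2 - 3*l - 4) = (l - 4)*(l - 2)*(l + 1)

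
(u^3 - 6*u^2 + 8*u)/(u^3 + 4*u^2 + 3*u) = (u^2 - 6*u + 8)/(u^2 + 4*u + 3)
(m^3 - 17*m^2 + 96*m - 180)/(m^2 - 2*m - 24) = (m^2 - 11*m + 30)/(m + 4)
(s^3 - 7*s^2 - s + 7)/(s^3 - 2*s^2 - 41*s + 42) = (s + 1)/(s + 6)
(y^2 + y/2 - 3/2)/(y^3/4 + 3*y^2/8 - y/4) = 4*(2*y^2 + y - 3)/(y*(2*y^2 + 3*y - 2))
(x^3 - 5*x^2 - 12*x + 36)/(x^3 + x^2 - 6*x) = (x - 6)/x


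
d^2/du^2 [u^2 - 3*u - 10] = 2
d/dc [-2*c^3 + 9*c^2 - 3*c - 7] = -6*c^2 + 18*c - 3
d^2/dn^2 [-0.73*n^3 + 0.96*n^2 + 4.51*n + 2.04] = 1.92 - 4.38*n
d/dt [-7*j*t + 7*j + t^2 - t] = -7*j + 2*t - 1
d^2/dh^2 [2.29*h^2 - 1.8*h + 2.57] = 4.58000000000000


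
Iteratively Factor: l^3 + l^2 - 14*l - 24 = (l + 3)*(l^2 - 2*l - 8) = (l + 2)*(l + 3)*(l - 4)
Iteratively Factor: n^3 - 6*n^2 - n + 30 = (n - 3)*(n^2 - 3*n - 10) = (n - 5)*(n - 3)*(n + 2)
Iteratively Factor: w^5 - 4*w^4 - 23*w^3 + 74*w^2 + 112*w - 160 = (w + 2)*(w^4 - 6*w^3 - 11*w^2 + 96*w - 80) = (w - 5)*(w + 2)*(w^3 - w^2 - 16*w + 16) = (w - 5)*(w + 2)*(w + 4)*(w^2 - 5*w + 4) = (w - 5)*(w - 4)*(w + 2)*(w + 4)*(w - 1)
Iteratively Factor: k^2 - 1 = (k - 1)*(k + 1)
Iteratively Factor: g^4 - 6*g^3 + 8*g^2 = (g - 4)*(g^3 - 2*g^2) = g*(g - 4)*(g^2 - 2*g) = g^2*(g - 4)*(g - 2)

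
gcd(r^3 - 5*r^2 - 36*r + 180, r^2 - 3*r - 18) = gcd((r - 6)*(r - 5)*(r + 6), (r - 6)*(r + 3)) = r - 6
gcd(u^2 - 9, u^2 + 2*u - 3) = u + 3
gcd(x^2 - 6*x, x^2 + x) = x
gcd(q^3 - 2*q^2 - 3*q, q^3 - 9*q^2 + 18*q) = q^2 - 3*q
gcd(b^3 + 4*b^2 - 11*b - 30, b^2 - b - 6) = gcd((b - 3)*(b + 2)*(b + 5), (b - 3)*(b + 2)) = b^2 - b - 6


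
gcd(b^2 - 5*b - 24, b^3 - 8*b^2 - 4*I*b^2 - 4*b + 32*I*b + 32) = b - 8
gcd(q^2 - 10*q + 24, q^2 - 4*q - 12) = q - 6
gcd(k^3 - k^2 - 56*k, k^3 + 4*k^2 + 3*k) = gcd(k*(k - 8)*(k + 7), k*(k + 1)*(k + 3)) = k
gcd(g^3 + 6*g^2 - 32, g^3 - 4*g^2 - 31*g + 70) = g - 2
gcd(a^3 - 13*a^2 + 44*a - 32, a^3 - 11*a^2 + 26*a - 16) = a^2 - 9*a + 8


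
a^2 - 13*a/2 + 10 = (a - 4)*(a - 5/2)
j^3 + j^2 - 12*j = j*(j - 3)*(j + 4)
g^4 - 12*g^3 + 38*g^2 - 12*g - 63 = (g - 7)*(g - 3)^2*(g + 1)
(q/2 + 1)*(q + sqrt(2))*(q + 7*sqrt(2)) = q^3/2 + q^2 + 4*sqrt(2)*q^2 + 7*q + 8*sqrt(2)*q + 14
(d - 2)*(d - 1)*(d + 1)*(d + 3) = d^4 + d^3 - 7*d^2 - d + 6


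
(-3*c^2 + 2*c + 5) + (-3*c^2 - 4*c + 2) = -6*c^2 - 2*c + 7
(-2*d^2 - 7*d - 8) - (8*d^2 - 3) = -10*d^2 - 7*d - 5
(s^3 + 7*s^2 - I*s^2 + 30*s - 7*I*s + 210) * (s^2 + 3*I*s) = s^5 + 7*s^4 + 2*I*s^4 + 33*s^3 + 14*I*s^3 + 231*s^2 + 90*I*s^2 + 630*I*s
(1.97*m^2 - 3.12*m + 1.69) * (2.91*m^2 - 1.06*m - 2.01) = 5.7327*m^4 - 11.1674*m^3 + 4.2654*m^2 + 4.4798*m - 3.3969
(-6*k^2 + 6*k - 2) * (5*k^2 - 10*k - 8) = -30*k^4 + 90*k^3 - 22*k^2 - 28*k + 16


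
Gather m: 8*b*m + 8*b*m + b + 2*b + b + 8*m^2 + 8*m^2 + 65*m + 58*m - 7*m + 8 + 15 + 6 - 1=4*b + 16*m^2 + m*(16*b + 116) + 28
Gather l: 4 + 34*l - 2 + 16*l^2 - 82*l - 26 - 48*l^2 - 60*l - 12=-32*l^2 - 108*l - 36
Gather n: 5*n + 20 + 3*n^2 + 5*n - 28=3*n^2 + 10*n - 8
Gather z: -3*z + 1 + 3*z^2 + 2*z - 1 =3*z^2 - z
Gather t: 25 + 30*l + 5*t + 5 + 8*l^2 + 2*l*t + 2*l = 8*l^2 + 32*l + t*(2*l + 5) + 30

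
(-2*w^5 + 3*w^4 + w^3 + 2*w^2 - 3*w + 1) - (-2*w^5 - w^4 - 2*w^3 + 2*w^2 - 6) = 4*w^4 + 3*w^3 - 3*w + 7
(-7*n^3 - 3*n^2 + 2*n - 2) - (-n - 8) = -7*n^3 - 3*n^2 + 3*n + 6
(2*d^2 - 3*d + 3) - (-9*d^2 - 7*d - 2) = 11*d^2 + 4*d + 5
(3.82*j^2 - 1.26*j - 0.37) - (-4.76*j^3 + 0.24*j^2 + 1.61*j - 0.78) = 4.76*j^3 + 3.58*j^2 - 2.87*j + 0.41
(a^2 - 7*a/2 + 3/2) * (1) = a^2 - 7*a/2 + 3/2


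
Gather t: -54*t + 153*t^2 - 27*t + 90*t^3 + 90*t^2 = 90*t^3 + 243*t^2 - 81*t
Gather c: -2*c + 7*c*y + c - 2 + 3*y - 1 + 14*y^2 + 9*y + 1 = c*(7*y - 1) + 14*y^2 + 12*y - 2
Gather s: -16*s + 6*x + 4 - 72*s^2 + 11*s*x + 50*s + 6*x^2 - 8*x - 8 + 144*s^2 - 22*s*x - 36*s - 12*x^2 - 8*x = 72*s^2 + s*(-11*x - 2) - 6*x^2 - 10*x - 4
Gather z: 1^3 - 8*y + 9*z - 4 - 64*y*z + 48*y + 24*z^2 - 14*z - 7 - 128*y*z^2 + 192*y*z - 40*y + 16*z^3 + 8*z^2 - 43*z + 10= 16*z^3 + z^2*(32 - 128*y) + z*(128*y - 48)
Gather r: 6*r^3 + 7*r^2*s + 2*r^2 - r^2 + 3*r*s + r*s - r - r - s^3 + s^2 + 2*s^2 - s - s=6*r^3 + r^2*(7*s + 1) + r*(4*s - 2) - s^3 + 3*s^2 - 2*s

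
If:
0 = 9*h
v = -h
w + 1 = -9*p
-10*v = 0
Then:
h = 0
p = -w/9 - 1/9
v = 0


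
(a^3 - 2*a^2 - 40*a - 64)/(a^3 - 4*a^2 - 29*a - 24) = (a^2 + 6*a + 8)/(a^2 + 4*a + 3)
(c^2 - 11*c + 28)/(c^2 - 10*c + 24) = (c - 7)/(c - 6)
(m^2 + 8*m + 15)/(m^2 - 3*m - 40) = (m + 3)/(m - 8)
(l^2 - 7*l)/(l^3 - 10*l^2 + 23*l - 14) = l/(l^2 - 3*l + 2)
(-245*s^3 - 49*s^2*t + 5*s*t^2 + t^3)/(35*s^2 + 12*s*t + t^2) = -7*s + t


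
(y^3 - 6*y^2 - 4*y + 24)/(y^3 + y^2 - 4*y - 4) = (y - 6)/(y + 1)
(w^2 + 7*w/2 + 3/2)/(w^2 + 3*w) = (w + 1/2)/w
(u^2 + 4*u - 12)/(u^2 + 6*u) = (u - 2)/u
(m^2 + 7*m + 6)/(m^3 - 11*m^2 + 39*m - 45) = (m^2 + 7*m + 6)/(m^3 - 11*m^2 + 39*m - 45)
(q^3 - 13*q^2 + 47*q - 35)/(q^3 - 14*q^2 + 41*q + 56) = (q^2 - 6*q + 5)/(q^2 - 7*q - 8)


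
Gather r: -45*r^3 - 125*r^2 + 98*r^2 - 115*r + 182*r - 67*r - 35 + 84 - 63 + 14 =-45*r^3 - 27*r^2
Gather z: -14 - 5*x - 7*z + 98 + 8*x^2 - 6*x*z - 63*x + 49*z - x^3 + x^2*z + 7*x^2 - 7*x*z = -x^3 + 15*x^2 - 68*x + z*(x^2 - 13*x + 42) + 84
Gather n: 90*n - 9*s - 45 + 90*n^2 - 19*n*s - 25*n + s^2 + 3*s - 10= 90*n^2 + n*(65 - 19*s) + s^2 - 6*s - 55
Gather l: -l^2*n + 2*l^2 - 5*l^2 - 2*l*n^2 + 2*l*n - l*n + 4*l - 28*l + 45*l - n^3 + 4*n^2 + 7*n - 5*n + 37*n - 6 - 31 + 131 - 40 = l^2*(-n - 3) + l*(-2*n^2 + n + 21) - n^3 + 4*n^2 + 39*n + 54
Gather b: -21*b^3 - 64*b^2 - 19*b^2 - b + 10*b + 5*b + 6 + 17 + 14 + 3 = -21*b^3 - 83*b^2 + 14*b + 40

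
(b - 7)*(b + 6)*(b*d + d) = b^3*d - 43*b*d - 42*d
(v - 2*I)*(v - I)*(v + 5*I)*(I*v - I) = I*v^4 - 2*v^3 - I*v^3 + 2*v^2 + 13*I*v^2 + 10*v - 13*I*v - 10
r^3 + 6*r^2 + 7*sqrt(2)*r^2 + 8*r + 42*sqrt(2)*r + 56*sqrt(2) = (r + 2)*(r + 4)*(r + 7*sqrt(2))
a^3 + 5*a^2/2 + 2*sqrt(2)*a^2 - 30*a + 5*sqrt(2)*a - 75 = (a + 5/2)*(a - 3*sqrt(2))*(a + 5*sqrt(2))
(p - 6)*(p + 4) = p^2 - 2*p - 24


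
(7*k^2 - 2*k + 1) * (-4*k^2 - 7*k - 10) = -28*k^4 - 41*k^3 - 60*k^2 + 13*k - 10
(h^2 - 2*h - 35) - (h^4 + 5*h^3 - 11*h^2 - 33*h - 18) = -h^4 - 5*h^3 + 12*h^2 + 31*h - 17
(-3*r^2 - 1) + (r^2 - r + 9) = -2*r^2 - r + 8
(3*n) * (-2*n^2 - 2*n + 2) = -6*n^3 - 6*n^2 + 6*n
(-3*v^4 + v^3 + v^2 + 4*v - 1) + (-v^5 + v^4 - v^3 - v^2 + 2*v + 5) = -v^5 - 2*v^4 + 6*v + 4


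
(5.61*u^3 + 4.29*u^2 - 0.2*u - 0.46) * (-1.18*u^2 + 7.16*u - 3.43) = -6.6198*u^5 + 35.1054*u^4 + 11.7101*u^3 - 15.6039*u^2 - 2.6076*u + 1.5778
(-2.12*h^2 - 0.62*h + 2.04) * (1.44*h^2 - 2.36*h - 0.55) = -3.0528*h^4 + 4.1104*h^3 + 5.5668*h^2 - 4.4734*h - 1.122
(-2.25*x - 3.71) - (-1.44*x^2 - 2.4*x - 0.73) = 1.44*x^2 + 0.15*x - 2.98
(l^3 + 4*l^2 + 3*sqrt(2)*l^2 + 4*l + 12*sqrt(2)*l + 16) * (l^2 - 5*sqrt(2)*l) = l^5 - 2*sqrt(2)*l^4 + 4*l^4 - 26*l^3 - 8*sqrt(2)*l^3 - 104*l^2 - 20*sqrt(2)*l^2 - 80*sqrt(2)*l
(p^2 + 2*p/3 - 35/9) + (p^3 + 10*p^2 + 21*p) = p^3 + 11*p^2 + 65*p/3 - 35/9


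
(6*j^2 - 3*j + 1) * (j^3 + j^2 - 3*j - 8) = 6*j^5 + 3*j^4 - 20*j^3 - 38*j^2 + 21*j - 8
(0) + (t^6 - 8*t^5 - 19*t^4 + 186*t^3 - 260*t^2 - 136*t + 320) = t^6 - 8*t^5 - 19*t^4 + 186*t^3 - 260*t^2 - 136*t + 320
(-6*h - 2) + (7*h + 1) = h - 1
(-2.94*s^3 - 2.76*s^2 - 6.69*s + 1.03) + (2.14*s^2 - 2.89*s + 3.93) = -2.94*s^3 - 0.62*s^2 - 9.58*s + 4.96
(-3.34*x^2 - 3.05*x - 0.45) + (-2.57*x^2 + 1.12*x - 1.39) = -5.91*x^2 - 1.93*x - 1.84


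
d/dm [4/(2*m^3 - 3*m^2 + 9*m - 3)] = 12*(-2*m^2 + 2*m - 3)/(2*m^3 - 3*m^2 + 9*m - 3)^2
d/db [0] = 0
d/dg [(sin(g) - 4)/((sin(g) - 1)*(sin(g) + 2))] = (8*sin(g) + cos(g)^2 + 1)*cos(g)/((sin(g) - 1)^2*(sin(g) + 2)^2)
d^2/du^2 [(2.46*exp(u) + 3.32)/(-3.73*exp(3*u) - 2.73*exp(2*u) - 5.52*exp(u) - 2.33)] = (-136.902936*exp(6*u) - 490.867254*exp(5*u) - 187.611978*exp(4*u) + 79.316742*exp(3*u) + 203.47776*exp(2*u) + 14.95056*exp(u) + 29.345418)*exp(u)/(51.895117*exp(9*u) + 113.946651*exp(8*u) + 313.795575*exp(7*u) + 454.855236*exp(6*u) + 606.740742*exp(5*u) + 589.490955*exp(4*u) + 439.619007*exp(3*u) + 257.450787*exp(2*u) + 89.902584*exp(u) + 12.649337)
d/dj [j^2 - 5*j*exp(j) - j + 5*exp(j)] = -5*j*exp(j) + 2*j - 1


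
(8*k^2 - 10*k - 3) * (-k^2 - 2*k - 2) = -8*k^4 - 6*k^3 + 7*k^2 + 26*k + 6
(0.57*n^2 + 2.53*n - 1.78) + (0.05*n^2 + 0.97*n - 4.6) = 0.62*n^2 + 3.5*n - 6.38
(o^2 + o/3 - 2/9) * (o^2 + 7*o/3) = o^4 + 8*o^3/3 + 5*o^2/9 - 14*o/27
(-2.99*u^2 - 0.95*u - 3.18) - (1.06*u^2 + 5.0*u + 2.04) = -4.05*u^2 - 5.95*u - 5.22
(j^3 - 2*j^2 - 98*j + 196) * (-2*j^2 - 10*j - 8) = -2*j^5 - 6*j^4 + 208*j^3 + 604*j^2 - 1176*j - 1568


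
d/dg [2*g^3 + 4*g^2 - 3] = 2*g*(3*g + 4)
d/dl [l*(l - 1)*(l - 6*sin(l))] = -l*(l - 1)*(6*cos(l) - 1) + l*(l - 6*sin(l)) + (l - 1)*(l - 6*sin(l))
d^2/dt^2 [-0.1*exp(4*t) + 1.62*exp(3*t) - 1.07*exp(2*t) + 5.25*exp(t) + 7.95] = (-1.6*exp(3*t) + 14.58*exp(2*t) - 4.28*exp(t) + 5.25)*exp(t)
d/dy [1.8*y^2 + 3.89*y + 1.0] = 3.6*y + 3.89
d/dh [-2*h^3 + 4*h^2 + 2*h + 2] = -6*h^2 + 8*h + 2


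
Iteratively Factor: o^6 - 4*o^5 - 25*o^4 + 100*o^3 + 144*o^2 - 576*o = (o + 4)*(o^5 - 8*o^4 + 7*o^3 + 72*o^2 - 144*o) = (o - 4)*(o + 4)*(o^4 - 4*o^3 - 9*o^2 + 36*o) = (o - 4)*(o + 3)*(o + 4)*(o^3 - 7*o^2 + 12*o) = (o - 4)^2*(o + 3)*(o + 4)*(o^2 - 3*o) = (o - 4)^2*(o - 3)*(o + 3)*(o + 4)*(o)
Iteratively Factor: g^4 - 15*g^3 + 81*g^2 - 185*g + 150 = (g - 5)*(g^3 - 10*g^2 + 31*g - 30) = (g - 5)*(g - 3)*(g^2 - 7*g + 10) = (g - 5)*(g - 3)*(g - 2)*(g - 5)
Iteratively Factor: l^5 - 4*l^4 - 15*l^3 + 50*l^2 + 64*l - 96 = (l - 4)*(l^4 - 15*l^2 - 10*l + 24) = (l - 4)*(l + 3)*(l^3 - 3*l^2 - 6*l + 8) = (l - 4)*(l - 1)*(l + 3)*(l^2 - 2*l - 8) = (l - 4)^2*(l - 1)*(l + 3)*(l + 2)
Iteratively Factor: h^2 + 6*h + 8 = (h + 2)*(h + 4)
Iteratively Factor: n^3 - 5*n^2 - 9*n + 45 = (n + 3)*(n^2 - 8*n + 15) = (n - 5)*(n + 3)*(n - 3)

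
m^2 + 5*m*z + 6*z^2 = (m + 2*z)*(m + 3*z)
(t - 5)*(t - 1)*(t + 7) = t^3 + t^2 - 37*t + 35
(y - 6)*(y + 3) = y^2 - 3*y - 18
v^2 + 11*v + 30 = (v + 5)*(v + 6)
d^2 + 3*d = d*(d + 3)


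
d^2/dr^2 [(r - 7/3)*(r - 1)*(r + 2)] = 6*r - 8/3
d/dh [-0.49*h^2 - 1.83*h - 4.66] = -0.98*h - 1.83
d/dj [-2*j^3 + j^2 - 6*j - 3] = -6*j^2 + 2*j - 6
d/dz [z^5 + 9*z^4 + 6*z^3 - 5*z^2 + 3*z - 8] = 5*z^4 + 36*z^3 + 18*z^2 - 10*z + 3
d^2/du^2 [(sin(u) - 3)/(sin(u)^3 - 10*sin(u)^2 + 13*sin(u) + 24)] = (-4*sin(u)^3 + 25*sin(u)^2 - 100*sin(u) + 114)/((sin(u) - 8)^3*(sin(u) + 1)^2)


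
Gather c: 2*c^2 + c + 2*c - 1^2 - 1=2*c^2 + 3*c - 2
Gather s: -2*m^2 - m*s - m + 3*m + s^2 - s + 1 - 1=-2*m^2 + 2*m + s^2 + s*(-m - 1)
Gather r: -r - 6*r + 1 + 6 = 7 - 7*r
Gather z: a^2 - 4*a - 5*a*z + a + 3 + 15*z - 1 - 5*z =a^2 - 3*a + z*(10 - 5*a) + 2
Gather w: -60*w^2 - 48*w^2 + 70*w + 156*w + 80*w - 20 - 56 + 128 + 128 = -108*w^2 + 306*w + 180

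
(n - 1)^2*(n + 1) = n^3 - n^2 - n + 1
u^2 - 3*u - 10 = (u - 5)*(u + 2)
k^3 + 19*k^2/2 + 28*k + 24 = (k + 3/2)*(k + 4)^2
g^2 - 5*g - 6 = (g - 6)*(g + 1)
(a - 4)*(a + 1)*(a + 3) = a^3 - 13*a - 12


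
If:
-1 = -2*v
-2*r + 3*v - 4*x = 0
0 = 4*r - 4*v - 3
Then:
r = 5/4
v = 1/2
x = -1/4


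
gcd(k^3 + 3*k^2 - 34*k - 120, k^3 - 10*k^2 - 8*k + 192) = k^2 - 2*k - 24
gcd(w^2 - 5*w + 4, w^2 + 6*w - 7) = w - 1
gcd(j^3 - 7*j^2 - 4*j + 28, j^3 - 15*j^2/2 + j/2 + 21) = j^2 - 9*j + 14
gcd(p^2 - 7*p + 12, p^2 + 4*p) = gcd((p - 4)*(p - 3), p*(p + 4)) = 1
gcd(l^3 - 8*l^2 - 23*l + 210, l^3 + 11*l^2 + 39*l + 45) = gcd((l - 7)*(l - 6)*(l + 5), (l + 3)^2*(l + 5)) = l + 5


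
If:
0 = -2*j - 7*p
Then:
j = -7*p/2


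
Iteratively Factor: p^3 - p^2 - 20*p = (p - 5)*(p^2 + 4*p) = p*(p - 5)*(p + 4)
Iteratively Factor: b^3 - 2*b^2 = (b)*(b^2 - 2*b) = b^2*(b - 2)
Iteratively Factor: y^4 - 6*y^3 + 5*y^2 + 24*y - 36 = (y + 2)*(y^3 - 8*y^2 + 21*y - 18) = (y - 3)*(y + 2)*(y^2 - 5*y + 6) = (y - 3)*(y - 2)*(y + 2)*(y - 3)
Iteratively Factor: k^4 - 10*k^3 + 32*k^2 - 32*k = (k - 4)*(k^3 - 6*k^2 + 8*k) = (k - 4)^2*(k^2 - 2*k) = (k - 4)^2*(k - 2)*(k)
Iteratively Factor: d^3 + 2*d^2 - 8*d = (d)*(d^2 + 2*d - 8) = d*(d - 2)*(d + 4)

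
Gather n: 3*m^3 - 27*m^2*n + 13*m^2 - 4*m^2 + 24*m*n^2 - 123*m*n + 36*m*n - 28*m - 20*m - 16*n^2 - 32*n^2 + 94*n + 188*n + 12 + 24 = 3*m^3 + 9*m^2 - 48*m + n^2*(24*m - 48) + n*(-27*m^2 - 87*m + 282) + 36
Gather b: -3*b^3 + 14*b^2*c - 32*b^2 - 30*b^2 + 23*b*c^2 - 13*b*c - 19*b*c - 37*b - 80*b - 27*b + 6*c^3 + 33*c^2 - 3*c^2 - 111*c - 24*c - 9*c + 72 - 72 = -3*b^3 + b^2*(14*c - 62) + b*(23*c^2 - 32*c - 144) + 6*c^3 + 30*c^2 - 144*c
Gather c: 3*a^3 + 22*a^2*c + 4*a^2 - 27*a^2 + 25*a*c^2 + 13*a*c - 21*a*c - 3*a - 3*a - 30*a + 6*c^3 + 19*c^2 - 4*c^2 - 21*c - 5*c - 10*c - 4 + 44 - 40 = 3*a^3 - 23*a^2 - 36*a + 6*c^3 + c^2*(25*a + 15) + c*(22*a^2 - 8*a - 36)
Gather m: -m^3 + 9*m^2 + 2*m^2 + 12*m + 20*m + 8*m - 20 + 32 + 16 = -m^3 + 11*m^2 + 40*m + 28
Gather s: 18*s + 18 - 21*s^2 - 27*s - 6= -21*s^2 - 9*s + 12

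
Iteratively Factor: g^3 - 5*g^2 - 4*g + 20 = (g - 2)*(g^2 - 3*g - 10) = (g - 5)*(g - 2)*(g + 2)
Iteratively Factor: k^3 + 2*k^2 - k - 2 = (k + 2)*(k^2 - 1) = (k - 1)*(k + 2)*(k + 1)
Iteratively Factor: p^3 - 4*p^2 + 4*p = (p)*(p^2 - 4*p + 4) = p*(p - 2)*(p - 2)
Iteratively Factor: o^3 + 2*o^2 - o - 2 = (o - 1)*(o^2 + 3*o + 2) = (o - 1)*(o + 2)*(o + 1)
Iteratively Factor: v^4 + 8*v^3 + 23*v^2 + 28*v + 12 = (v + 2)*(v^3 + 6*v^2 + 11*v + 6) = (v + 1)*(v + 2)*(v^2 + 5*v + 6) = (v + 1)*(v + 2)*(v + 3)*(v + 2)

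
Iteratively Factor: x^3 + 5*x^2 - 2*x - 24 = (x - 2)*(x^2 + 7*x + 12) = (x - 2)*(x + 3)*(x + 4)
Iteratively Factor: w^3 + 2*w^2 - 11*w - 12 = (w - 3)*(w^2 + 5*w + 4) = (w - 3)*(w + 4)*(w + 1)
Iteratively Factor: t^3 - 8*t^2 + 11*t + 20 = (t - 4)*(t^2 - 4*t - 5) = (t - 5)*(t - 4)*(t + 1)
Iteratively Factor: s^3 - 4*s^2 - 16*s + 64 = (s - 4)*(s^2 - 16) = (s - 4)*(s + 4)*(s - 4)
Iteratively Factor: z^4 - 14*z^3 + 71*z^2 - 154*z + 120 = (z - 5)*(z^3 - 9*z^2 + 26*z - 24) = (z - 5)*(z - 3)*(z^2 - 6*z + 8) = (z - 5)*(z - 4)*(z - 3)*(z - 2)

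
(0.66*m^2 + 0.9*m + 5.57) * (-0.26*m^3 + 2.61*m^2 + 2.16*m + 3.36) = -0.1716*m^5 + 1.4886*m^4 + 2.3264*m^3 + 18.6993*m^2 + 15.0552*m + 18.7152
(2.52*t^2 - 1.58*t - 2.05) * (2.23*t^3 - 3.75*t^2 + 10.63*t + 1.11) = 5.6196*t^5 - 12.9734*t^4 + 28.1411*t^3 - 6.3107*t^2 - 23.5453*t - 2.2755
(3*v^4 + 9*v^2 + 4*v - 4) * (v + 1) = 3*v^5 + 3*v^4 + 9*v^3 + 13*v^2 - 4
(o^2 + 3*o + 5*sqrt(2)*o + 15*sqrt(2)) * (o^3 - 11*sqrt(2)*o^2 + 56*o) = o^5 - 6*sqrt(2)*o^4 + 3*o^4 - 54*o^3 - 18*sqrt(2)*o^3 - 162*o^2 + 280*sqrt(2)*o^2 + 840*sqrt(2)*o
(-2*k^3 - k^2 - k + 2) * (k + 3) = -2*k^4 - 7*k^3 - 4*k^2 - k + 6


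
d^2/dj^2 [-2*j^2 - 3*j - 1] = -4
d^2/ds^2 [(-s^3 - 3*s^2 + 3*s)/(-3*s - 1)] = 6*(3*s^3 + 3*s^2 + s + 4)/(27*s^3 + 27*s^2 + 9*s + 1)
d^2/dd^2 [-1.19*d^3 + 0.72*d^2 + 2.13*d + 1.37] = 1.44 - 7.14*d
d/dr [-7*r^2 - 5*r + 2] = -14*r - 5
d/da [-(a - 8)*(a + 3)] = 5 - 2*a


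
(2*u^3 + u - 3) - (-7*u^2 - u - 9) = 2*u^3 + 7*u^2 + 2*u + 6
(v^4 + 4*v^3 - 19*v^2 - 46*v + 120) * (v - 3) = v^5 + v^4 - 31*v^3 + 11*v^2 + 258*v - 360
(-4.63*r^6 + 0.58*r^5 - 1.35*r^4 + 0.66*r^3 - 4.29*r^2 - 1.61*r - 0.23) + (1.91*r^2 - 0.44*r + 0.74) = -4.63*r^6 + 0.58*r^5 - 1.35*r^4 + 0.66*r^3 - 2.38*r^2 - 2.05*r + 0.51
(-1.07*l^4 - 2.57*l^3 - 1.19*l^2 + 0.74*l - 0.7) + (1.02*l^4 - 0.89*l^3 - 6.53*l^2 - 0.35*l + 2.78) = -0.05*l^4 - 3.46*l^3 - 7.72*l^2 + 0.39*l + 2.08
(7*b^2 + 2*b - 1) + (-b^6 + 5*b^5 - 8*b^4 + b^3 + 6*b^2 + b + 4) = -b^6 + 5*b^5 - 8*b^4 + b^3 + 13*b^2 + 3*b + 3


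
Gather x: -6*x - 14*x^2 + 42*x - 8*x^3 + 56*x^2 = -8*x^3 + 42*x^2 + 36*x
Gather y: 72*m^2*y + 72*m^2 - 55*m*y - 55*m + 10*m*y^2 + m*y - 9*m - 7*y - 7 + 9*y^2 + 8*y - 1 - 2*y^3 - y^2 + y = 72*m^2 - 64*m - 2*y^3 + y^2*(10*m + 8) + y*(72*m^2 - 54*m + 2) - 8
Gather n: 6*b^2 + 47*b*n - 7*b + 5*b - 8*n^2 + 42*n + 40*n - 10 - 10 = 6*b^2 - 2*b - 8*n^2 + n*(47*b + 82) - 20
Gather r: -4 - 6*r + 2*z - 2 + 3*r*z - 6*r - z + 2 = r*(3*z - 12) + z - 4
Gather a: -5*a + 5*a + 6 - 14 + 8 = 0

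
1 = 1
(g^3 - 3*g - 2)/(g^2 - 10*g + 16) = (g^2 + 2*g + 1)/(g - 8)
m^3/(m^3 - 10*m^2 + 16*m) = m^2/(m^2 - 10*m + 16)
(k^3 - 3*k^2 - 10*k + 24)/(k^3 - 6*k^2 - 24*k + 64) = (k^2 - k - 12)/(k^2 - 4*k - 32)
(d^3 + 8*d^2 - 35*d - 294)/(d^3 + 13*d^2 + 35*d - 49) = (d - 6)/(d - 1)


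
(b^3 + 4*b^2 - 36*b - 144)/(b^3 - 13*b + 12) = (b^2 - 36)/(b^2 - 4*b + 3)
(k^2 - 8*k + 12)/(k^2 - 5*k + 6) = (k - 6)/(k - 3)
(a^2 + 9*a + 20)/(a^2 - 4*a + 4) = (a^2 + 9*a + 20)/(a^2 - 4*a + 4)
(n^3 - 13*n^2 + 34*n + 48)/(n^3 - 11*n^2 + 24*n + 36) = (n - 8)/(n - 6)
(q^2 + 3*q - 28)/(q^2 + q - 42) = (q - 4)/(q - 6)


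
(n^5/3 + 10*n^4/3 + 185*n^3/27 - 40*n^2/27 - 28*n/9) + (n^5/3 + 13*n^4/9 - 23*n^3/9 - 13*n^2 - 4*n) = 2*n^5/3 + 43*n^4/9 + 116*n^3/27 - 391*n^2/27 - 64*n/9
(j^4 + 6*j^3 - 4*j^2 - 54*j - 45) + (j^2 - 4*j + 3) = j^4 + 6*j^3 - 3*j^2 - 58*j - 42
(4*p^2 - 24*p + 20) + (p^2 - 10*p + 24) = 5*p^2 - 34*p + 44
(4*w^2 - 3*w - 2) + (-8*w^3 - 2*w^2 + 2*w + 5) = -8*w^3 + 2*w^2 - w + 3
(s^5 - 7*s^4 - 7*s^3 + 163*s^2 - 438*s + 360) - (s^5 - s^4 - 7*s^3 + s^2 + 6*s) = -6*s^4 + 162*s^2 - 444*s + 360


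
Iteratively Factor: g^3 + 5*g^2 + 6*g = (g + 2)*(g^2 + 3*g) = (g + 2)*(g + 3)*(g)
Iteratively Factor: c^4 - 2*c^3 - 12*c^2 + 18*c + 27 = (c + 3)*(c^3 - 5*c^2 + 3*c + 9) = (c - 3)*(c + 3)*(c^2 - 2*c - 3) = (c - 3)*(c + 1)*(c + 3)*(c - 3)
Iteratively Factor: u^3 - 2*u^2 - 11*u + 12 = (u - 4)*(u^2 + 2*u - 3) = (u - 4)*(u + 3)*(u - 1)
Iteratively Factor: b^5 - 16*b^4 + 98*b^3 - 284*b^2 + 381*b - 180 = (b - 3)*(b^4 - 13*b^3 + 59*b^2 - 107*b + 60) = (b - 3)*(b - 1)*(b^3 - 12*b^2 + 47*b - 60) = (b - 5)*(b - 3)*(b - 1)*(b^2 - 7*b + 12) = (b - 5)*(b - 4)*(b - 3)*(b - 1)*(b - 3)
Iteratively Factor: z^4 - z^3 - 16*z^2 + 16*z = (z - 1)*(z^3 - 16*z) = (z - 4)*(z - 1)*(z^2 + 4*z) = (z - 4)*(z - 1)*(z + 4)*(z)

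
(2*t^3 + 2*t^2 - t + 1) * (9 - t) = -2*t^4 + 16*t^3 + 19*t^2 - 10*t + 9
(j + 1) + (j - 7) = 2*j - 6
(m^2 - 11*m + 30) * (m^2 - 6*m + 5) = m^4 - 17*m^3 + 101*m^2 - 235*m + 150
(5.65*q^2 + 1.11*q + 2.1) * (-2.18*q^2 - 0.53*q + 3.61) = -12.317*q^4 - 5.4143*q^3 + 15.2302*q^2 + 2.8941*q + 7.581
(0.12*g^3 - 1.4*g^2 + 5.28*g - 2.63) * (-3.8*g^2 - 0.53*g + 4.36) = -0.456*g^5 + 5.2564*g^4 - 18.7988*g^3 + 1.0916*g^2 + 24.4147*g - 11.4668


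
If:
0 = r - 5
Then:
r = 5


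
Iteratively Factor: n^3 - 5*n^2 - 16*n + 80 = (n - 5)*(n^2 - 16) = (n - 5)*(n + 4)*(n - 4)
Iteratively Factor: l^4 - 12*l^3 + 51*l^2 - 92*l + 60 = (l - 2)*(l^3 - 10*l^2 + 31*l - 30) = (l - 2)^2*(l^2 - 8*l + 15) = (l - 5)*(l - 2)^2*(l - 3)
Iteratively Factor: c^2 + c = (c)*(c + 1)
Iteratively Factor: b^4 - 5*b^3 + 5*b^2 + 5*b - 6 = (b - 2)*(b^3 - 3*b^2 - b + 3) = (b - 2)*(b + 1)*(b^2 - 4*b + 3) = (b - 3)*(b - 2)*(b + 1)*(b - 1)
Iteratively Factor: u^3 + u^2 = (u + 1)*(u^2) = u*(u + 1)*(u)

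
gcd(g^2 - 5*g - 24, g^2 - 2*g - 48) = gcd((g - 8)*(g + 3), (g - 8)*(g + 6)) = g - 8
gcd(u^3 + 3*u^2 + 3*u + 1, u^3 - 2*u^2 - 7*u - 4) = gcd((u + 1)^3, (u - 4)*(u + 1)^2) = u^2 + 2*u + 1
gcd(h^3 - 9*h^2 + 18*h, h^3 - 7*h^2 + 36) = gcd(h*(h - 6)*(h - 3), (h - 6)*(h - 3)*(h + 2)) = h^2 - 9*h + 18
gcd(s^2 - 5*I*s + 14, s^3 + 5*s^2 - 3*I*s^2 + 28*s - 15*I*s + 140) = s - 7*I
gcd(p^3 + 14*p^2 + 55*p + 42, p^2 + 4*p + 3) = p + 1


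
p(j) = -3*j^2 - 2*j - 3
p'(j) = -6*j - 2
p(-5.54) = -83.99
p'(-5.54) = 31.24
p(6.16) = -129.16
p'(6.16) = -38.96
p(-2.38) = -15.23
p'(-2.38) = 12.28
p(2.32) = -23.79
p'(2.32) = -15.92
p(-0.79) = -3.29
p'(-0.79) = 2.74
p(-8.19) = -187.85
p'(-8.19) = 47.14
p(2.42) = -25.41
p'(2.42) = -16.52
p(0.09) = -3.20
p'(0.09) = -2.54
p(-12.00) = -411.00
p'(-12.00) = 70.00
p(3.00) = -36.00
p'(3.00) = -20.00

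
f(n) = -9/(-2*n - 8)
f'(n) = -18/(-2*n - 8)^2 = -9/(2*(n + 4)^2)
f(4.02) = 0.56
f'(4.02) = -0.07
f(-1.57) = 1.85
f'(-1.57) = -0.76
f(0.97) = 0.91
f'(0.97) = -0.18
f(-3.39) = 7.38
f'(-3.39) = -12.09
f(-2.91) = 4.13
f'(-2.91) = -3.79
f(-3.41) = 7.63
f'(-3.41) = -12.93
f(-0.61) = 1.33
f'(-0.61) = -0.39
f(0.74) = 0.95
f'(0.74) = -0.20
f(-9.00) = -0.90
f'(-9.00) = -0.18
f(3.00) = 0.64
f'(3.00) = -0.09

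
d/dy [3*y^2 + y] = 6*y + 1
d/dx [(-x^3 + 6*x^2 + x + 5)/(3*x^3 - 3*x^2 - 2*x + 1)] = (-15*x^4 - 2*x^3 - 57*x^2 + 42*x + 11)/(9*x^6 - 18*x^5 - 3*x^4 + 18*x^3 - 2*x^2 - 4*x + 1)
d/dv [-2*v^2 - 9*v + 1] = -4*v - 9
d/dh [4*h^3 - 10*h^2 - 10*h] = 12*h^2 - 20*h - 10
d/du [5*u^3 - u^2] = u*(15*u - 2)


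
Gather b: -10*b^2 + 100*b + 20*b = -10*b^2 + 120*b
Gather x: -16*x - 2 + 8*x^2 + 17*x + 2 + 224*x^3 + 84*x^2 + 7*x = 224*x^3 + 92*x^2 + 8*x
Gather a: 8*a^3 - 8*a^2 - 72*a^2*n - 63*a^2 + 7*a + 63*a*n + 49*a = 8*a^3 + a^2*(-72*n - 71) + a*(63*n + 56)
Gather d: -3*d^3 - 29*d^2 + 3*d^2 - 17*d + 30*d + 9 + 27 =-3*d^3 - 26*d^2 + 13*d + 36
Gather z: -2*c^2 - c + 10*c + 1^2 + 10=-2*c^2 + 9*c + 11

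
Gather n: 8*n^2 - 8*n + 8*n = 8*n^2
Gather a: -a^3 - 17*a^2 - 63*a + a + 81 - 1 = -a^3 - 17*a^2 - 62*a + 80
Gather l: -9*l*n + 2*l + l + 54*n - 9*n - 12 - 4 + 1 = l*(3 - 9*n) + 45*n - 15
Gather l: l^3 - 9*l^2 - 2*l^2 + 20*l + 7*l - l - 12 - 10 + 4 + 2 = l^3 - 11*l^2 + 26*l - 16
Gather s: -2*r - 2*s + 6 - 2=-2*r - 2*s + 4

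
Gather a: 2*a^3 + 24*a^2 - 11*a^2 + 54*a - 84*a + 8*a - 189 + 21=2*a^3 + 13*a^2 - 22*a - 168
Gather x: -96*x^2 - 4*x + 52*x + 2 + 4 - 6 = -96*x^2 + 48*x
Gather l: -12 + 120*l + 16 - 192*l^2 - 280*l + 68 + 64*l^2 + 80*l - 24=-128*l^2 - 80*l + 48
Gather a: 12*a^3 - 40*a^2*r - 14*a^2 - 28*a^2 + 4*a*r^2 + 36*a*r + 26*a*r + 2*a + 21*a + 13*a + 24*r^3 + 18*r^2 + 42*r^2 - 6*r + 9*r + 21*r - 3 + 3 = 12*a^3 + a^2*(-40*r - 42) + a*(4*r^2 + 62*r + 36) + 24*r^3 + 60*r^2 + 24*r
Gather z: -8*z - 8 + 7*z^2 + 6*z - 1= 7*z^2 - 2*z - 9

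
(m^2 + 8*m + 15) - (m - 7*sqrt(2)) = m^2 + 7*m + 7*sqrt(2) + 15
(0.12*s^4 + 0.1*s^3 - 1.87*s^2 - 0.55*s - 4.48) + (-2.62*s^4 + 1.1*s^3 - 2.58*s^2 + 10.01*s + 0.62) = -2.5*s^4 + 1.2*s^3 - 4.45*s^2 + 9.46*s - 3.86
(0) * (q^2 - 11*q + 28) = 0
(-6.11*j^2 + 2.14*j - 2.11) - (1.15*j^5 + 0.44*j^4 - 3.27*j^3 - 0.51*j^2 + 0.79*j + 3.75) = -1.15*j^5 - 0.44*j^4 + 3.27*j^3 - 5.6*j^2 + 1.35*j - 5.86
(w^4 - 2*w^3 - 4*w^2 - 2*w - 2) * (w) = w^5 - 2*w^4 - 4*w^3 - 2*w^2 - 2*w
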